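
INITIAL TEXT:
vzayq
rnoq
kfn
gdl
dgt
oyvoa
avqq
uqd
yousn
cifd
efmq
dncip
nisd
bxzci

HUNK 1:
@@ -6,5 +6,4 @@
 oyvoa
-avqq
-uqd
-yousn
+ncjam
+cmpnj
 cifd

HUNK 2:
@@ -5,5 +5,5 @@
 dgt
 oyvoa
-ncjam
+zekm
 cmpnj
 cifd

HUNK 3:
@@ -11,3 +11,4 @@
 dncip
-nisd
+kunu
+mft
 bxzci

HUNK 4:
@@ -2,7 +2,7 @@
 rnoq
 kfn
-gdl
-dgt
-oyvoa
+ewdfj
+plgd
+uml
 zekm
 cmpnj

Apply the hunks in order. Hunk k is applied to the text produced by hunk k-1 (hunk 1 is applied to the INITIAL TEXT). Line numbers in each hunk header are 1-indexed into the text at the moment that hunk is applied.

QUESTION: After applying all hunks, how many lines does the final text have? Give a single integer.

Answer: 14

Derivation:
Hunk 1: at line 6 remove [avqq,uqd,yousn] add [ncjam,cmpnj] -> 13 lines: vzayq rnoq kfn gdl dgt oyvoa ncjam cmpnj cifd efmq dncip nisd bxzci
Hunk 2: at line 5 remove [ncjam] add [zekm] -> 13 lines: vzayq rnoq kfn gdl dgt oyvoa zekm cmpnj cifd efmq dncip nisd bxzci
Hunk 3: at line 11 remove [nisd] add [kunu,mft] -> 14 lines: vzayq rnoq kfn gdl dgt oyvoa zekm cmpnj cifd efmq dncip kunu mft bxzci
Hunk 4: at line 2 remove [gdl,dgt,oyvoa] add [ewdfj,plgd,uml] -> 14 lines: vzayq rnoq kfn ewdfj plgd uml zekm cmpnj cifd efmq dncip kunu mft bxzci
Final line count: 14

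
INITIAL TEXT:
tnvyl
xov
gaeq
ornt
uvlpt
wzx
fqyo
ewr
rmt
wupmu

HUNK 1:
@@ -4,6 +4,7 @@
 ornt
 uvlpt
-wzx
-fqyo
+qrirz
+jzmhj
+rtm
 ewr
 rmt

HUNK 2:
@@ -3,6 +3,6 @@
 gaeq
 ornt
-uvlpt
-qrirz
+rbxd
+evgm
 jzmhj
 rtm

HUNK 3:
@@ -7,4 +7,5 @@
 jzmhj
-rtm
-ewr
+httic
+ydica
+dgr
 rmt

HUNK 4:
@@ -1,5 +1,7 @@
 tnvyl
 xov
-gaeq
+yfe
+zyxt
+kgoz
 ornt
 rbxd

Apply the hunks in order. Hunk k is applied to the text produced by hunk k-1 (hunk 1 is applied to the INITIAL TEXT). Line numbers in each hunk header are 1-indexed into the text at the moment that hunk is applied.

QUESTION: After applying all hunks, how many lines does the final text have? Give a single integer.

Hunk 1: at line 4 remove [wzx,fqyo] add [qrirz,jzmhj,rtm] -> 11 lines: tnvyl xov gaeq ornt uvlpt qrirz jzmhj rtm ewr rmt wupmu
Hunk 2: at line 3 remove [uvlpt,qrirz] add [rbxd,evgm] -> 11 lines: tnvyl xov gaeq ornt rbxd evgm jzmhj rtm ewr rmt wupmu
Hunk 3: at line 7 remove [rtm,ewr] add [httic,ydica,dgr] -> 12 lines: tnvyl xov gaeq ornt rbxd evgm jzmhj httic ydica dgr rmt wupmu
Hunk 4: at line 1 remove [gaeq] add [yfe,zyxt,kgoz] -> 14 lines: tnvyl xov yfe zyxt kgoz ornt rbxd evgm jzmhj httic ydica dgr rmt wupmu
Final line count: 14

Answer: 14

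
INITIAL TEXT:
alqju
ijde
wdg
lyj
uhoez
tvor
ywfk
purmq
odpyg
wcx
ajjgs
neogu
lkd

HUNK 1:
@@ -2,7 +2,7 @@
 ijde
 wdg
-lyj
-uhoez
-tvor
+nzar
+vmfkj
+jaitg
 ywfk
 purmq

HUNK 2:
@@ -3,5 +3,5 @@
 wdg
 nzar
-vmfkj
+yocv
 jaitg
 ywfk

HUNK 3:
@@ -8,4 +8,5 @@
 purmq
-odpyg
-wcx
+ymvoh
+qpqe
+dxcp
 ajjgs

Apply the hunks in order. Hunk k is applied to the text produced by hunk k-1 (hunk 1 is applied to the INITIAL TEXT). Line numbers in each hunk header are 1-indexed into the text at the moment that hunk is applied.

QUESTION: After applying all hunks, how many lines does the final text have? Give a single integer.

Answer: 14

Derivation:
Hunk 1: at line 2 remove [lyj,uhoez,tvor] add [nzar,vmfkj,jaitg] -> 13 lines: alqju ijde wdg nzar vmfkj jaitg ywfk purmq odpyg wcx ajjgs neogu lkd
Hunk 2: at line 3 remove [vmfkj] add [yocv] -> 13 lines: alqju ijde wdg nzar yocv jaitg ywfk purmq odpyg wcx ajjgs neogu lkd
Hunk 3: at line 8 remove [odpyg,wcx] add [ymvoh,qpqe,dxcp] -> 14 lines: alqju ijde wdg nzar yocv jaitg ywfk purmq ymvoh qpqe dxcp ajjgs neogu lkd
Final line count: 14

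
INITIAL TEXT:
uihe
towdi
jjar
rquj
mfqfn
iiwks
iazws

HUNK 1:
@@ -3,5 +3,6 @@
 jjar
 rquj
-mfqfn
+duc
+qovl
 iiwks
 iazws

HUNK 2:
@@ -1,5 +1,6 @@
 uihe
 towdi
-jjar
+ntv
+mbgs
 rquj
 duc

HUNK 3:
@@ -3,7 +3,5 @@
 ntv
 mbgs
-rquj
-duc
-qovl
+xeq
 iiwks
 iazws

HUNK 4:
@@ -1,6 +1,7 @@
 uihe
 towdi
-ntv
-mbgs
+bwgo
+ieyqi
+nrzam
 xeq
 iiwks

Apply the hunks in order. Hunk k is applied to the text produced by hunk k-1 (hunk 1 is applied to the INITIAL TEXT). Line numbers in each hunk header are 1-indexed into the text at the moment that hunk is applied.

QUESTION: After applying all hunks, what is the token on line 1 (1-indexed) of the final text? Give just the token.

Answer: uihe

Derivation:
Hunk 1: at line 3 remove [mfqfn] add [duc,qovl] -> 8 lines: uihe towdi jjar rquj duc qovl iiwks iazws
Hunk 2: at line 1 remove [jjar] add [ntv,mbgs] -> 9 lines: uihe towdi ntv mbgs rquj duc qovl iiwks iazws
Hunk 3: at line 3 remove [rquj,duc,qovl] add [xeq] -> 7 lines: uihe towdi ntv mbgs xeq iiwks iazws
Hunk 4: at line 1 remove [ntv,mbgs] add [bwgo,ieyqi,nrzam] -> 8 lines: uihe towdi bwgo ieyqi nrzam xeq iiwks iazws
Final line 1: uihe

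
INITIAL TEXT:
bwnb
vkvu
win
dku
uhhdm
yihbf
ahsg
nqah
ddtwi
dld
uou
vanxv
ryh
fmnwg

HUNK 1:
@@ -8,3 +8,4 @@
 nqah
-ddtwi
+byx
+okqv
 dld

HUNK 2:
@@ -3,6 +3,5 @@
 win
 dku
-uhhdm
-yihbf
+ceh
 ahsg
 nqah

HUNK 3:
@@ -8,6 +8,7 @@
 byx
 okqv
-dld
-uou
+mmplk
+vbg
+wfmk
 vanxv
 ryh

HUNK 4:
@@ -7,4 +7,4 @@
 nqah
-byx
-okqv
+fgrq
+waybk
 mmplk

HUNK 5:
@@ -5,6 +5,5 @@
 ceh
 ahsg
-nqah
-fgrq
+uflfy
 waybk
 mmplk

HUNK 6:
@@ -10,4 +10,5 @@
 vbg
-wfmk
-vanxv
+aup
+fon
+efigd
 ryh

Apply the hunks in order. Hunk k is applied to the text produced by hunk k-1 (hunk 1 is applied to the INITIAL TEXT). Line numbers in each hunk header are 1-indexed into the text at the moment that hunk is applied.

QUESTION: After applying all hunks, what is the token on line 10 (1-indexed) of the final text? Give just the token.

Answer: vbg

Derivation:
Hunk 1: at line 8 remove [ddtwi] add [byx,okqv] -> 15 lines: bwnb vkvu win dku uhhdm yihbf ahsg nqah byx okqv dld uou vanxv ryh fmnwg
Hunk 2: at line 3 remove [uhhdm,yihbf] add [ceh] -> 14 lines: bwnb vkvu win dku ceh ahsg nqah byx okqv dld uou vanxv ryh fmnwg
Hunk 3: at line 8 remove [dld,uou] add [mmplk,vbg,wfmk] -> 15 lines: bwnb vkvu win dku ceh ahsg nqah byx okqv mmplk vbg wfmk vanxv ryh fmnwg
Hunk 4: at line 7 remove [byx,okqv] add [fgrq,waybk] -> 15 lines: bwnb vkvu win dku ceh ahsg nqah fgrq waybk mmplk vbg wfmk vanxv ryh fmnwg
Hunk 5: at line 5 remove [nqah,fgrq] add [uflfy] -> 14 lines: bwnb vkvu win dku ceh ahsg uflfy waybk mmplk vbg wfmk vanxv ryh fmnwg
Hunk 6: at line 10 remove [wfmk,vanxv] add [aup,fon,efigd] -> 15 lines: bwnb vkvu win dku ceh ahsg uflfy waybk mmplk vbg aup fon efigd ryh fmnwg
Final line 10: vbg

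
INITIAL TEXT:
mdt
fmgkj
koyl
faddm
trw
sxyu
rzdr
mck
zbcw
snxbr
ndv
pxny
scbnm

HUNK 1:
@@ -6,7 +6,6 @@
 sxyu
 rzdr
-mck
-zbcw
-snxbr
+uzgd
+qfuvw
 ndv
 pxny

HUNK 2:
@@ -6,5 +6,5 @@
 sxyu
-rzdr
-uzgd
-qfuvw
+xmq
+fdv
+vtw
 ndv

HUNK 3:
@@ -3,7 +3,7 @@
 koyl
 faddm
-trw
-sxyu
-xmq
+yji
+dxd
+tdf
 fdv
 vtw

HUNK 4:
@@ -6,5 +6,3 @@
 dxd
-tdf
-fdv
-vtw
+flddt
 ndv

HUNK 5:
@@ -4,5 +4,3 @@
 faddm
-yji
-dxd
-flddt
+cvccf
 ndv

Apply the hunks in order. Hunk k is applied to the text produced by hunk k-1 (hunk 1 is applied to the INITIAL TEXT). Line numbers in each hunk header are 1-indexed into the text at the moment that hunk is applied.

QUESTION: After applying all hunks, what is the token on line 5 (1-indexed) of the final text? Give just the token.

Answer: cvccf

Derivation:
Hunk 1: at line 6 remove [mck,zbcw,snxbr] add [uzgd,qfuvw] -> 12 lines: mdt fmgkj koyl faddm trw sxyu rzdr uzgd qfuvw ndv pxny scbnm
Hunk 2: at line 6 remove [rzdr,uzgd,qfuvw] add [xmq,fdv,vtw] -> 12 lines: mdt fmgkj koyl faddm trw sxyu xmq fdv vtw ndv pxny scbnm
Hunk 3: at line 3 remove [trw,sxyu,xmq] add [yji,dxd,tdf] -> 12 lines: mdt fmgkj koyl faddm yji dxd tdf fdv vtw ndv pxny scbnm
Hunk 4: at line 6 remove [tdf,fdv,vtw] add [flddt] -> 10 lines: mdt fmgkj koyl faddm yji dxd flddt ndv pxny scbnm
Hunk 5: at line 4 remove [yji,dxd,flddt] add [cvccf] -> 8 lines: mdt fmgkj koyl faddm cvccf ndv pxny scbnm
Final line 5: cvccf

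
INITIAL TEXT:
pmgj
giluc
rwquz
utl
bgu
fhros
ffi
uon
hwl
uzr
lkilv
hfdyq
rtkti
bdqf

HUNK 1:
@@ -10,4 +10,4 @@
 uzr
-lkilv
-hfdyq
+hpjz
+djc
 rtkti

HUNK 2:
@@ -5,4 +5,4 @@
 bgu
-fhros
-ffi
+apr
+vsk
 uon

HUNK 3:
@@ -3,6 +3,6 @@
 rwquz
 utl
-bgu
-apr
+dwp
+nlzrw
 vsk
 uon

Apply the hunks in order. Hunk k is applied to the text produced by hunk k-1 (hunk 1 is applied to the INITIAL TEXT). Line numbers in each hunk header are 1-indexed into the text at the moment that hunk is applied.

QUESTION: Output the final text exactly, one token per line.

Hunk 1: at line 10 remove [lkilv,hfdyq] add [hpjz,djc] -> 14 lines: pmgj giluc rwquz utl bgu fhros ffi uon hwl uzr hpjz djc rtkti bdqf
Hunk 2: at line 5 remove [fhros,ffi] add [apr,vsk] -> 14 lines: pmgj giluc rwquz utl bgu apr vsk uon hwl uzr hpjz djc rtkti bdqf
Hunk 3: at line 3 remove [bgu,apr] add [dwp,nlzrw] -> 14 lines: pmgj giluc rwquz utl dwp nlzrw vsk uon hwl uzr hpjz djc rtkti bdqf

Answer: pmgj
giluc
rwquz
utl
dwp
nlzrw
vsk
uon
hwl
uzr
hpjz
djc
rtkti
bdqf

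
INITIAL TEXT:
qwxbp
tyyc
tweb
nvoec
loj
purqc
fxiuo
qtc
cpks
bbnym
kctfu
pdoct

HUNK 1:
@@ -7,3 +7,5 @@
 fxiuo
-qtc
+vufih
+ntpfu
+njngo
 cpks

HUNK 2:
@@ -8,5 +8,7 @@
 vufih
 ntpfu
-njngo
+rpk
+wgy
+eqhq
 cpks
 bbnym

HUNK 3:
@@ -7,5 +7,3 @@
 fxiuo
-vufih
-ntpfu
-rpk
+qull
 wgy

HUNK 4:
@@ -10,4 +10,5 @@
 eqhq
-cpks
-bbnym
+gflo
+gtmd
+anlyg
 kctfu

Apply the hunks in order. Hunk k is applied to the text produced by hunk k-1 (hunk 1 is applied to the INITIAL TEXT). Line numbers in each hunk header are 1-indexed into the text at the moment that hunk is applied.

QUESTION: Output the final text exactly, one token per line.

Hunk 1: at line 7 remove [qtc] add [vufih,ntpfu,njngo] -> 14 lines: qwxbp tyyc tweb nvoec loj purqc fxiuo vufih ntpfu njngo cpks bbnym kctfu pdoct
Hunk 2: at line 8 remove [njngo] add [rpk,wgy,eqhq] -> 16 lines: qwxbp tyyc tweb nvoec loj purqc fxiuo vufih ntpfu rpk wgy eqhq cpks bbnym kctfu pdoct
Hunk 3: at line 7 remove [vufih,ntpfu,rpk] add [qull] -> 14 lines: qwxbp tyyc tweb nvoec loj purqc fxiuo qull wgy eqhq cpks bbnym kctfu pdoct
Hunk 4: at line 10 remove [cpks,bbnym] add [gflo,gtmd,anlyg] -> 15 lines: qwxbp tyyc tweb nvoec loj purqc fxiuo qull wgy eqhq gflo gtmd anlyg kctfu pdoct

Answer: qwxbp
tyyc
tweb
nvoec
loj
purqc
fxiuo
qull
wgy
eqhq
gflo
gtmd
anlyg
kctfu
pdoct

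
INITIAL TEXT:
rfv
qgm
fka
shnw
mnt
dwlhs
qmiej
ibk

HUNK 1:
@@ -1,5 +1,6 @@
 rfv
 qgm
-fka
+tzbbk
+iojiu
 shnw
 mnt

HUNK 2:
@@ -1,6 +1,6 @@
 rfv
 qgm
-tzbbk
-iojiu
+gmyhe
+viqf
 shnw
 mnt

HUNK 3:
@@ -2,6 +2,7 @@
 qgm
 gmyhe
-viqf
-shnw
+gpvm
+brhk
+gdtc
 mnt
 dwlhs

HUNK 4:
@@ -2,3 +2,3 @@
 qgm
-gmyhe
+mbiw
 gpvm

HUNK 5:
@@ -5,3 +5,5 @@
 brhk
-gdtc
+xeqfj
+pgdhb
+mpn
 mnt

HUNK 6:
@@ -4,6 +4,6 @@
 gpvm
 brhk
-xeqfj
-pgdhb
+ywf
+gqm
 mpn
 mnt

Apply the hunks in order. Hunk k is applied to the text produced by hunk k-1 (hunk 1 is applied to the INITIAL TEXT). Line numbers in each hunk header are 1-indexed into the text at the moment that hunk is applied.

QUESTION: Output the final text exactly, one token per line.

Answer: rfv
qgm
mbiw
gpvm
brhk
ywf
gqm
mpn
mnt
dwlhs
qmiej
ibk

Derivation:
Hunk 1: at line 1 remove [fka] add [tzbbk,iojiu] -> 9 lines: rfv qgm tzbbk iojiu shnw mnt dwlhs qmiej ibk
Hunk 2: at line 1 remove [tzbbk,iojiu] add [gmyhe,viqf] -> 9 lines: rfv qgm gmyhe viqf shnw mnt dwlhs qmiej ibk
Hunk 3: at line 2 remove [viqf,shnw] add [gpvm,brhk,gdtc] -> 10 lines: rfv qgm gmyhe gpvm brhk gdtc mnt dwlhs qmiej ibk
Hunk 4: at line 2 remove [gmyhe] add [mbiw] -> 10 lines: rfv qgm mbiw gpvm brhk gdtc mnt dwlhs qmiej ibk
Hunk 5: at line 5 remove [gdtc] add [xeqfj,pgdhb,mpn] -> 12 lines: rfv qgm mbiw gpvm brhk xeqfj pgdhb mpn mnt dwlhs qmiej ibk
Hunk 6: at line 4 remove [xeqfj,pgdhb] add [ywf,gqm] -> 12 lines: rfv qgm mbiw gpvm brhk ywf gqm mpn mnt dwlhs qmiej ibk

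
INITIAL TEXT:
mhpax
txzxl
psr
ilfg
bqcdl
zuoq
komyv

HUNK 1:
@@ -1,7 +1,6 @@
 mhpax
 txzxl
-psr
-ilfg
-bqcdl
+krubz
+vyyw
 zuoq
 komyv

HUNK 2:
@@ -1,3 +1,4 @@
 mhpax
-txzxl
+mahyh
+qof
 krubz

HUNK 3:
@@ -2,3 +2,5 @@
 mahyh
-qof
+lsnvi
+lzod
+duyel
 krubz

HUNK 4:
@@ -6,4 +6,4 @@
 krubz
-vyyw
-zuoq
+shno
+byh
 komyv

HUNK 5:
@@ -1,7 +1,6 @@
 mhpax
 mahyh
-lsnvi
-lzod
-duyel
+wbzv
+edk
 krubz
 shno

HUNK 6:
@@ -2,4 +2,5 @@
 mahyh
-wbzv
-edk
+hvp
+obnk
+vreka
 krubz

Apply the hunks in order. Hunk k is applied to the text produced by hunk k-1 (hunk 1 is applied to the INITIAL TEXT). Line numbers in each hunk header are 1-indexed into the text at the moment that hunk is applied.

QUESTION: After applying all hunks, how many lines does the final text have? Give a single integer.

Answer: 9

Derivation:
Hunk 1: at line 1 remove [psr,ilfg,bqcdl] add [krubz,vyyw] -> 6 lines: mhpax txzxl krubz vyyw zuoq komyv
Hunk 2: at line 1 remove [txzxl] add [mahyh,qof] -> 7 lines: mhpax mahyh qof krubz vyyw zuoq komyv
Hunk 3: at line 2 remove [qof] add [lsnvi,lzod,duyel] -> 9 lines: mhpax mahyh lsnvi lzod duyel krubz vyyw zuoq komyv
Hunk 4: at line 6 remove [vyyw,zuoq] add [shno,byh] -> 9 lines: mhpax mahyh lsnvi lzod duyel krubz shno byh komyv
Hunk 5: at line 1 remove [lsnvi,lzod,duyel] add [wbzv,edk] -> 8 lines: mhpax mahyh wbzv edk krubz shno byh komyv
Hunk 6: at line 2 remove [wbzv,edk] add [hvp,obnk,vreka] -> 9 lines: mhpax mahyh hvp obnk vreka krubz shno byh komyv
Final line count: 9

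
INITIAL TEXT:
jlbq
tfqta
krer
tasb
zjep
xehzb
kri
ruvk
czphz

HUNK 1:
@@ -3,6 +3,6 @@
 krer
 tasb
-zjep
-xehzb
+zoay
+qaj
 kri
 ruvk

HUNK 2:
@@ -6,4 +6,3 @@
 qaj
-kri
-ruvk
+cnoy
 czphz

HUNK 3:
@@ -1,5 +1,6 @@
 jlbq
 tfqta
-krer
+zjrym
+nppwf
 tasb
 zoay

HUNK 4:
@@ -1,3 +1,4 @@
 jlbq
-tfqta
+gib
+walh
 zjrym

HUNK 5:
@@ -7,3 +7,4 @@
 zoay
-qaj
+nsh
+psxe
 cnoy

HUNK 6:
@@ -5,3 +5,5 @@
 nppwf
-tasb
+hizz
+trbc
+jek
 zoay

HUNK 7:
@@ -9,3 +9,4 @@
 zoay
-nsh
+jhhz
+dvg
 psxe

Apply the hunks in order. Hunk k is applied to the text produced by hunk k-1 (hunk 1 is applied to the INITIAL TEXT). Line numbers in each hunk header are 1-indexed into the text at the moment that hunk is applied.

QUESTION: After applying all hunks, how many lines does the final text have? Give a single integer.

Hunk 1: at line 3 remove [zjep,xehzb] add [zoay,qaj] -> 9 lines: jlbq tfqta krer tasb zoay qaj kri ruvk czphz
Hunk 2: at line 6 remove [kri,ruvk] add [cnoy] -> 8 lines: jlbq tfqta krer tasb zoay qaj cnoy czphz
Hunk 3: at line 1 remove [krer] add [zjrym,nppwf] -> 9 lines: jlbq tfqta zjrym nppwf tasb zoay qaj cnoy czphz
Hunk 4: at line 1 remove [tfqta] add [gib,walh] -> 10 lines: jlbq gib walh zjrym nppwf tasb zoay qaj cnoy czphz
Hunk 5: at line 7 remove [qaj] add [nsh,psxe] -> 11 lines: jlbq gib walh zjrym nppwf tasb zoay nsh psxe cnoy czphz
Hunk 6: at line 5 remove [tasb] add [hizz,trbc,jek] -> 13 lines: jlbq gib walh zjrym nppwf hizz trbc jek zoay nsh psxe cnoy czphz
Hunk 7: at line 9 remove [nsh] add [jhhz,dvg] -> 14 lines: jlbq gib walh zjrym nppwf hizz trbc jek zoay jhhz dvg psxe cnoy czphz
Final line count: 14

Answer: 14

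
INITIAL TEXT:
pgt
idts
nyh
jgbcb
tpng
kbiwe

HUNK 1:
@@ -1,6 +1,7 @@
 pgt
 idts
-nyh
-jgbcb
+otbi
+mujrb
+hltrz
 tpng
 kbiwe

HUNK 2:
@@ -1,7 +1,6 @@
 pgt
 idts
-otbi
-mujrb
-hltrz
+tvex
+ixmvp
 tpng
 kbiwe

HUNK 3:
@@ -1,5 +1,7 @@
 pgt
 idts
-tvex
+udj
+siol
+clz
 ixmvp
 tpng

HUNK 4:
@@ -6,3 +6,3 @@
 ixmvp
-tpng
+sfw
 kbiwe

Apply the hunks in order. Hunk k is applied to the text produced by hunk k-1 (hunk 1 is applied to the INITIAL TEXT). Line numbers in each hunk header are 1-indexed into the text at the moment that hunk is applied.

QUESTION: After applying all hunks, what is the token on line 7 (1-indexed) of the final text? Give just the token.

Answer: sfw

Derivation:
Hunk 1: at line 1 remove [nyh,jgbcb] add [otbi,mujrb,hltrz] -> 7 lines: pgt idts otbi mujrb hltrz tpng kbiwe
Hunk 2: at line 1 remove [otbi,mujrb,hltrz] add [tvex,ixmvp] -> 6 lines: pgt idts tvex ixmvp tpng kbiwe
Hunk 3: at line 1 remove [tvex] add [udj,siol,clz] -> 8 lines: pgt idts udj siol clz ixmvp tpng kbiwe
Hunk 4: at line 6 remove [tpng] add [sfw] -> 8 lines: pgt idts udj siol clz ixmvp sfw kbiwe
Final line 7: sfw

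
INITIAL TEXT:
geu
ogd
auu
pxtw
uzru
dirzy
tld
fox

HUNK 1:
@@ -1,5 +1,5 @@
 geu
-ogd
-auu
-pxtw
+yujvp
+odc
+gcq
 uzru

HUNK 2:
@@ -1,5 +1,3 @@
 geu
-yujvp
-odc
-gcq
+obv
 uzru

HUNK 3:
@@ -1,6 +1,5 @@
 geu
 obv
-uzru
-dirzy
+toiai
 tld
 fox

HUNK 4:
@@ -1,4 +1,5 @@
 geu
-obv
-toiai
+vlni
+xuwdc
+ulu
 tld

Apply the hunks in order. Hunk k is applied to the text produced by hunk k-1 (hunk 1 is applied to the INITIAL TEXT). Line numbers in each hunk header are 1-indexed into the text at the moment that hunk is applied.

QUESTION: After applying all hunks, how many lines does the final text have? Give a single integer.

Hunk 1: at line 1 remove [ogd,auu,pxtw] add [yujvp,odc,gcq] -> 8 lines: geu yujvp odc gcq uzru dirzy tld fox
Hunk 2: at line 1 remove [yujvp,odc,gcq] add [obv] -> 6 lines: geu obv uzru dirzy tld fox
Hunk 3: at line 1 remove [uzru,dirzy] add [toiai] -> 5 lines: geu obv toiai tld fox
Hunk 4: at line 1 remove [obv,toiai] add [vlni,xuwdc,ulu] -> 6 lines: geu vlni xuwdc ulu tld fox
Final line count: 6

Answer: 6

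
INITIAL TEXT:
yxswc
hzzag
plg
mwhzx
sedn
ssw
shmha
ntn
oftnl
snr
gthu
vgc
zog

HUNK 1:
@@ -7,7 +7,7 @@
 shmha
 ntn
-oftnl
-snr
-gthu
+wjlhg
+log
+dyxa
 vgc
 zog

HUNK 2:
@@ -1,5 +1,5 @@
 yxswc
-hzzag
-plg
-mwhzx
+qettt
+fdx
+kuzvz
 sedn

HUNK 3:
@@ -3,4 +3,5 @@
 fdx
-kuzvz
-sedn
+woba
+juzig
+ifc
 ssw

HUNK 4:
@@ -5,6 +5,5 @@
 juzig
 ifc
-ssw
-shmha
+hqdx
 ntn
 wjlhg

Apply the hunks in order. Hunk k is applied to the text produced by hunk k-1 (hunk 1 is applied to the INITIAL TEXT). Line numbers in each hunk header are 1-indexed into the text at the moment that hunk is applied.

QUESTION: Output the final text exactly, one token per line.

Answer: yxswc
qettt
fdx
woba
juzig
ifc
hqdx
ntn
wjlhg
log
dyxa
vgc
zog

Derivation:
Hunk 1: at line 7 remove [oftnl,snr,gthu] add [wjlhg,log,dyxa] -> 13 lines: yxswc hzzag plg mwhzx sedn ssw shmha ntn wjlhg log dyxa vgc zog
Hunk 2: at line 1 remove [hzzag,plg,mwhzx] add [qettt,fdx,kuzvz] -> 13 lines: yxswc qettt fdx kuzvz sedn ssw shmha ntn wjlhg log dyxa vgc zog
Hunk 3: at line 3 remove [kuzvz,sedn] add [woba,juzig,ifc] -> 14 lines: yxswc qettt fdx woba juzig ifc ssw shmha ntn wjlhg log dyxa vgc zog
Hunk 4: at line 5 remove [ssw,shmha] add [hqdx] -> 13 lines: yxswc qettt fdx woba juzig ifc hqdx ntn wjlhg log dyxa vgc zog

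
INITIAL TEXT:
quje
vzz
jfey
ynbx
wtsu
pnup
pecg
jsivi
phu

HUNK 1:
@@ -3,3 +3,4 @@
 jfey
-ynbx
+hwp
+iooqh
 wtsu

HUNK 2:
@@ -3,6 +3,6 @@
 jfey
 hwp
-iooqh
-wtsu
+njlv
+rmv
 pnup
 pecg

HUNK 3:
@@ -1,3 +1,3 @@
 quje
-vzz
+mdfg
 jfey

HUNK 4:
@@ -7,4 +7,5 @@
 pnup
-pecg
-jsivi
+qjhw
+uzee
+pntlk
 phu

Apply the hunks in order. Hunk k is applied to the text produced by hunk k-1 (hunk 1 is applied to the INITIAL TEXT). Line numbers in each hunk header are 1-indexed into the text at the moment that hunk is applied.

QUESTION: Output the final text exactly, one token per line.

Hunk 1: at line 3 remove [ynbx] add [hwp,iooqh] -> 10 lines: quje vzz jfey hwp iooqh wtsu pnup pecg jsivi phu
Hunk 2: at line 3 remove [iooqh,wtsu] add [njlv,rmv] -> 10 lines: quje vzz jfey hwp njlv rmv pnup pecg jsivi phu
Hunk 3: at line 1 remove [vzz] add [mdfg] -> 10 lines: quje mdfg jfey hwp njlv rmv pnup pecg jsivi phu
Hunk 4: at line 7 remove [pecg,jsivi] add [qjhw,uzee,pntlk] -> 11 lines: quje mdfg jfey hwp njlv rmv pnup qjhw uzee pntlk phu

Answer: quje
mdfg
jfey
hwp
njlv
rmv
pnup
qjhw
uzee
pntlk
phu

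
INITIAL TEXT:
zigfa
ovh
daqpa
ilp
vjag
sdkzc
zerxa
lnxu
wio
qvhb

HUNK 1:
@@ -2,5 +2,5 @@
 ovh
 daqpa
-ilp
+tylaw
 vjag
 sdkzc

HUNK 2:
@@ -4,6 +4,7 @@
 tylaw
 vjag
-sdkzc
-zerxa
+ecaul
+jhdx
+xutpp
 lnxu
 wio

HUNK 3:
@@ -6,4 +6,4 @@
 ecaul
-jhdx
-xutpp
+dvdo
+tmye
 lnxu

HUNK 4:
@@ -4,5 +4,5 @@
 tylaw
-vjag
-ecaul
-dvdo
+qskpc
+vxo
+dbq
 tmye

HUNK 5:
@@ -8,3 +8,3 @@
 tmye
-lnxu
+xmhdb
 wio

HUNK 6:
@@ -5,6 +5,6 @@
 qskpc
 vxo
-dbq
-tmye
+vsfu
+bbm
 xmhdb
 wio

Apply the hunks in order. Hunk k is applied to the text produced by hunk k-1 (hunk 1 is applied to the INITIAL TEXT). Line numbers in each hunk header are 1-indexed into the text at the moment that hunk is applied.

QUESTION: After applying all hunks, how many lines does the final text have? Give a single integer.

Answer: 11

Derivation:
Hunk 1: at line 2 remove [ilp] add [tylaw] -> 10 lines: zigfa ovh daqpa tylaw vjag sdkzc zerxa lnxu wio qvhb
Hunk 2: at line 4 remove [sdkzc,zerxa] add [ecaul,jhdx,xutpp] -> 11 lines: zigfa ovh daqpa tylaw vjag ecaul jhdx xutpp lnxu wio qvhb
Hunk 3: at line 6 remove [jhdx,xutpp] add [dvdo,tmye] -> 11 lines: zigfa ovh daqpa tylaw vjag ecaul dvdo tmye lnxu wio qvhb
Hunk 4: at line 4 remove [vjag,ecaul,dvdo] add [qskpc,vxo,dbq] -> 11 lines: zigfa ovh daqpa tylaw qskpc vxo dbq tmye lnxu wio qvhb
Hunk 5: at line 8 remove [lnxu] add [xmhdb] -> 11 lines: zigfa ovh daqpa tylaw qskpc vxo dbq tmye xmhdb wio qvhb
Hunk 6: at line 5 remove [dbq,tmye] add [vsfu,bbm] -> 11 lines: zigfa ovh daqpa tylaw qskpc vxo vsfu bbm xmhdb wio qvhb
Final line count: 11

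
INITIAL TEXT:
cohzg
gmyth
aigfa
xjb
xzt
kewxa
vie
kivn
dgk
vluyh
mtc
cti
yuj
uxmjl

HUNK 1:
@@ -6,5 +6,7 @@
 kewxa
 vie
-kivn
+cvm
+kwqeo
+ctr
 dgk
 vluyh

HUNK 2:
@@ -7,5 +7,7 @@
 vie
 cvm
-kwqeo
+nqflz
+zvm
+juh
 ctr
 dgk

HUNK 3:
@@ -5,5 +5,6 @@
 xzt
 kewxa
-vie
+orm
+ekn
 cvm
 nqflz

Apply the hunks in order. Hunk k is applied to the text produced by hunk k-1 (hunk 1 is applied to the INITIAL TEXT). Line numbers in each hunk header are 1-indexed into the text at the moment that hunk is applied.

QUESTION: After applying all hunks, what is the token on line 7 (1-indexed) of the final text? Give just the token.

Answer: orm

Derivation:
Hunk 1: at line 6 remove [kivn] add [cvm,kwqeo,ctr] -> 16 lines: cohzg gmyth aigfa xjb xzt kewxa vie cvm kwqeo ctr dgk vluyh mtc cti yuj uxmjl
Hunk 2: at line 7 remove [kwqeo] add [nqflz,zvm,juh] -> 18 lines: cohzg gmyth aigfa xjb xzt kewxa vie cvm nqflz zvm juh ctr dgk vluyh mtc cti yuj uxmjl
Hunk 3: at line 5 remove [vie] add [orm,ekn] -> 19 lines: cohzg gmyth aigfa xjb xzt kewxa orm ekn cvm nqflz zvm juh ctr dgk vluyh mtc cti yuj uxmjl
Final line 7: orm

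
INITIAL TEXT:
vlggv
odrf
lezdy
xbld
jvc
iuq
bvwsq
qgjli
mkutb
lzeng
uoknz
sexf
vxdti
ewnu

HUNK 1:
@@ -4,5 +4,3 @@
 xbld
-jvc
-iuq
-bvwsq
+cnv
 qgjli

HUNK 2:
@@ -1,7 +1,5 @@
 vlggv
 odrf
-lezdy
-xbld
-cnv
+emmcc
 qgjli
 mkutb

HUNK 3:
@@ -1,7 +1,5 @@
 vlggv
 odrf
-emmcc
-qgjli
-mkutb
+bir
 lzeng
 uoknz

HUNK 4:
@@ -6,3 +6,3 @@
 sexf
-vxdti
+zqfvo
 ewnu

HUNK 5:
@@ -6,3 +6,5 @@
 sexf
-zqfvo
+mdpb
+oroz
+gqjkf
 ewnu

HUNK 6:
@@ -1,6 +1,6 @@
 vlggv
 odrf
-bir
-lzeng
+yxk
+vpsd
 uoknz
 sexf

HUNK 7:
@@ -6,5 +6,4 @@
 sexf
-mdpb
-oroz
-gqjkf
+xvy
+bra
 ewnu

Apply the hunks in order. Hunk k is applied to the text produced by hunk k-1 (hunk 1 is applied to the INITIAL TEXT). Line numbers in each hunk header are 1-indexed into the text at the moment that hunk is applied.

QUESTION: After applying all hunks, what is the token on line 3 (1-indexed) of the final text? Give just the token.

Hunk 1: at line 4 remove [jvc,iuq,bvwsq] add [cnv] -> 12 lines: vlggv odrf lezdy xbld cnv qgjli mkutb lzeng uoknz sexf vxdti ewnu
Hunk 2: at line 1 remove [lezdy,xbld,cnv] add [emmcc] -> 10 lines: vlggv odrf emmcc qgjli mkutb lzeng uoknz sexf vxdti ewnu
Hunk 3: at line 1 remove [emmcc,qgjli,mkutb] add [bir] -> 8 lines: vlggv odrf bir lzeng uoknz sexf vxdti ewnu
Hunk 4: at line 6 remove [vxdti] add [zqfvo] -> 8 lines: vlggv odrf bir lzeng uoknz sexf zqfvo ewnu
Hunk 5: at line 6 remove [zqfvo] add [mdpb,oroz,gqjkf] -> 10 lines: vlggv odrf bir lzeng uoknz sexf mdpb oroz gqjkf ewnu
Hunk 6: at line 1 remove [bir,lzeng] add [yxk,vpsd] -> 10 lines: vlggv odrf yxk vpsd uoknz sexf mdpb oroz gqjkf ewnu
Hunk 7: at line 6 remove [mdpb,oroz,gqjkf] add [xvy,bra] -> 9 lines: vlggv odrf yxk vpsd uoknz sexf xvy bra ewnu
Final line 3: yxk

Answer: yxk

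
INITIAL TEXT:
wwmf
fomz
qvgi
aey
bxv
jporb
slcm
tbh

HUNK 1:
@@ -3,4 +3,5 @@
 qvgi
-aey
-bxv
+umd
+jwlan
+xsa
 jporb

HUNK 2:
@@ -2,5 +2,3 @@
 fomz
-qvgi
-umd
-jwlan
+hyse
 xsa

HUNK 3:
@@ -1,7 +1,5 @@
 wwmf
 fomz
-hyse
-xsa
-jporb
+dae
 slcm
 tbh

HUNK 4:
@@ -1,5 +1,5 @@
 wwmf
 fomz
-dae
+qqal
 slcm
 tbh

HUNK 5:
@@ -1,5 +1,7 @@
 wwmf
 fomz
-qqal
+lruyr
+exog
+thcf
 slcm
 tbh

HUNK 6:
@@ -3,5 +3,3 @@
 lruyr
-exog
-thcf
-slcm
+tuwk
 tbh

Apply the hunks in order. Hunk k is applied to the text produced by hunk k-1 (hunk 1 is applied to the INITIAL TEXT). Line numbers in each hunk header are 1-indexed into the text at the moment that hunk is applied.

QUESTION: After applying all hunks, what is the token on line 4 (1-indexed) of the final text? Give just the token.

Hunk 1: at line 3 remove [aey,bxv] add [umd,jwlan,xsa] -> 9 lines: wwmf fomz qvgi umd jwlan xsa jporb slcm tbh
Hunk 2: at line 2 remove [qvgi,umd,jwlan] add [hyse] -> 7 lines: wwmf fomz hyse xsa jporb slcm tbh
Hunk 3: at line 1 remove [hyse,xsa,jporb] add [dae] -> 5 lines: wwmf fomz dae slcm tbh
Hunk 4: at line 1 remove [dae] add [qqal] -> 5 lines: wwmf fomz qqal slcm tbh
Hunk 5: at line 1 remove [qqal] add [lruyr,exog,thcf] -> 7 lines: wwmf fomz lruyr exog thcf slcm tbh
Hunk 6: at line 3 remove [exog,thcf,slcm] add [tuwk] -> 5 lines: wwmf fomz lruyr tuwk tbh
Final line 4: tuwk

Answer: tuwk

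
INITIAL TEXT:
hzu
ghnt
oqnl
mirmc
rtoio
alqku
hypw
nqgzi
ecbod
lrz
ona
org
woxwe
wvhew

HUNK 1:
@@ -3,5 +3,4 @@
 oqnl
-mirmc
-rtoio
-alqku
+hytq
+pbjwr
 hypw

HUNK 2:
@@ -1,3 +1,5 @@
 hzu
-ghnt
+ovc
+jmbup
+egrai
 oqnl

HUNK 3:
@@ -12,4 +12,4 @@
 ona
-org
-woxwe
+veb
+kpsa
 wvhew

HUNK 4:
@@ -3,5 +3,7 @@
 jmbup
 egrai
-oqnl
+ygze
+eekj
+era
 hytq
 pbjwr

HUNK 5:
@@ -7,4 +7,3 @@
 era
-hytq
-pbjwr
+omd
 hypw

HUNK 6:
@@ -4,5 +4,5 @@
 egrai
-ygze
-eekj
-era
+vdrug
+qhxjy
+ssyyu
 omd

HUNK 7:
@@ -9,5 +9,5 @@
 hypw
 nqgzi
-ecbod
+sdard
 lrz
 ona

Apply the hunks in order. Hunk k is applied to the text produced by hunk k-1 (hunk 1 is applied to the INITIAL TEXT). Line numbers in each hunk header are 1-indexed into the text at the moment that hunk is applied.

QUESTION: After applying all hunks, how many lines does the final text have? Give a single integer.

Hunk 1: at line 3 remove [mirmc,rtoio,alqku] add [hytq,pbjwr] -> 13 lines: hzu ghnt oqnl hytq pbjwr hypw nqgzi ecbod lrz ona org woxwe wvhew
Hunk 2: at line 1 remove [ghnt] add [ovc,jmbup,egrai] -> 15 lines: hzu ovc jmbup egrai oqnl hytq pbjwr hypw nqgzi ecbod lrz ona org woxwe wvhew
Hunk 3: at line 12 remove [org,woxwe] add [veb,kpsa] -> 15 lines: hzu ovc jmbup egrai oqnl hytq pbjwr hypw nqgzi ecbod lrz ona veb kpsa wvhew
Hunk 4: at line 3 remove [oqnl] add [ygze,eekj,era] -> 17 lines: hzu ovc jmbup egrai ygze eekj era hytq pbjwr hypw nqgzi ecbod lrz ona veb kpsa wvhew
Hunk 5: at line 7 remove [hytq,pbjwr] add [omd] -> 16 lines: hzu ovc jmbup egrai ygze eekj era omd hypw nqgzi ecbod lrz ona veb kpsa wvhew
Hunk 6: at line 4 remove [ygze,eekj,era] add [vdrug,qhxjy,ssyyu] -> 16 lines: hzu ovc jmbup egrai vdrug qhxjy ssyyu omd hypw nqgzi ecbod lrz ona veb kpsa wvhew
Hunk 7: at line 9 remove [ecbod] add [sdard] -> 16 lines: hzu ovc jmbup egrai vdrug qhxjy ssyyu omd hypw nqgzi sdard lrz ona veb kpsa wvhew
Final line count: 16

Answer: 16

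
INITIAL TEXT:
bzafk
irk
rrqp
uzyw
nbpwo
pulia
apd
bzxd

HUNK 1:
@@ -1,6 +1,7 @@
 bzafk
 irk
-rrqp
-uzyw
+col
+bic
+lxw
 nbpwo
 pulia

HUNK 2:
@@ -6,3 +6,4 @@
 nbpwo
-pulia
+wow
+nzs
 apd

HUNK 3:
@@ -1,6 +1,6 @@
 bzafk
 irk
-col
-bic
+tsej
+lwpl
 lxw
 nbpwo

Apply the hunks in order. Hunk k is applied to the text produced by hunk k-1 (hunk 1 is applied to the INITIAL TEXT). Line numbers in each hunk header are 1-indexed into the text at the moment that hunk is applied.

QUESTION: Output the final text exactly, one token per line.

Hunk 1: at line 1 remove [rrqp,uzyw] add [col,bic,lxw] -> 9 lines: bzafk irk col bic lxw nbpwo pulia apd bzxd
Hunk 2: at line 6 remove [pulia] add [wow,nzs] -> 10 lines: bzafk irk col bic lxw nbpwo wow nzs apd bzxd
Hunk 3: at line 1 remove [col,bic] add [tsej,lwpl] -> 10 lines: bzafk irk tsej lwpl lxw nbpwo wow nzs apd bzxd

Answer: bzafk
irk
tsej
lwpl
lxw
nbpwo
wow
nzs
apd
bzxd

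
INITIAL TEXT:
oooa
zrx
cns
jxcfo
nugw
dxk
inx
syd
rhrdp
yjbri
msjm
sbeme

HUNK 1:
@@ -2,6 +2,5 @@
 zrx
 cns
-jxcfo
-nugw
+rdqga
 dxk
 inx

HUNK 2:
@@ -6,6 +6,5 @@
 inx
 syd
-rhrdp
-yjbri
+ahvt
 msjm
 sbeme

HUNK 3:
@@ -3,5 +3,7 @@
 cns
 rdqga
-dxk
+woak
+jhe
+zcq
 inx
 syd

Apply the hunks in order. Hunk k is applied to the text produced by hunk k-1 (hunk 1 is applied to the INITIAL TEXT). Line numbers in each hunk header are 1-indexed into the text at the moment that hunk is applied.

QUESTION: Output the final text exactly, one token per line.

Answer: oooa
zrx
cns
rdqga
woak
jhe
zcq
inx
syd
ahvt
msjm
sbeme

Derivation:
Hunk 1: at line 2 remove [jxcfo,nugw] add [rdqga] -> 11 lines: oooa zrx cns rdqga dxk inx syd rhrdp yjbri msjm sbeme
Hunk 2: at line 6 remove [rhrdp,yjbri] add [ahvt] -> 10 lines: oooa zrx cns rdqga dxk inx syd ahvt msjm sbeme
Hunk 3: at line 3 remove [dxk] add [woak,jhe,zcq] -> 12 lines: oooa zrx cns rdqga woak jhe zcq inx syd ahvt msjm sbeme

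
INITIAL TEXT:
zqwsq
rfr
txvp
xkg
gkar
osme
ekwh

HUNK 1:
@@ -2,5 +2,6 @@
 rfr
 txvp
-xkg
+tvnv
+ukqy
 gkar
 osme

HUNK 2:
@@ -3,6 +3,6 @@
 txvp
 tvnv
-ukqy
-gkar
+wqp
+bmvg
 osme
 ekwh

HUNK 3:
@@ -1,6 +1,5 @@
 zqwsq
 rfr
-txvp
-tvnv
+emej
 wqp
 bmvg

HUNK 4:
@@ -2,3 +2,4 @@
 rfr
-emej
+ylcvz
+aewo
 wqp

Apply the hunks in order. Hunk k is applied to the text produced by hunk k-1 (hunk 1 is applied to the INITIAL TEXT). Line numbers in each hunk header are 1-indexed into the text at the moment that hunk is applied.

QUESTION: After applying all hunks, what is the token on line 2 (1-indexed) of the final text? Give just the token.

Answer: rfr

Derivation:
Hunk 1: at line 2 remove [xkg] add [tvnv,ukqy] -> 8 lines: zqwsq rfr txvp tvnv ukqy gkar osme ekwh
Hunk 2: at line 3 remove [ukqy,gkar] add [wqp,bmvg] -> 8 lines: zqwsq rfr txvp tvnv wqp bmvg osme ekwh
Hunk 3: at line 1 remove [txvp,tvnv] add [emej] -> 7 lines: zqwsq rfr emej wqp bmvg osme ekwh
Hunk 4: at line 2 remove [emej] add [ylcvz,aewo] -> 8 lines: zqwsq rfr ylcvz aewo wqp bmvg osme ekwh
Final line 2: rfr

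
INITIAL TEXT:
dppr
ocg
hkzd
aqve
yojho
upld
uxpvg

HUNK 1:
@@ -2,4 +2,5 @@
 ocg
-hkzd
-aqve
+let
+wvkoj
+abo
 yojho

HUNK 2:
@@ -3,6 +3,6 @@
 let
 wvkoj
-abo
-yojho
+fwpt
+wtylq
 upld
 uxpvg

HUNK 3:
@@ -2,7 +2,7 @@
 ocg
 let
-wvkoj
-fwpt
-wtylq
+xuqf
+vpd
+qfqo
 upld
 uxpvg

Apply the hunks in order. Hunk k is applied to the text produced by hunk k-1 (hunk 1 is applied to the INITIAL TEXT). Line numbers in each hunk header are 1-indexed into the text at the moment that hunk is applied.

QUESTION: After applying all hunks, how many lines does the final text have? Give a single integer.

Answer: 8

Derivation:
Hunk 1: at line 2 remove [hkzd,aqve] add [let,wvkoj,abo] -> 8 lines: dppr ocg let wvkoj abo yojho upld uxpvg
Hunk 2: at line 3 remove [abo,yojho] add [fwpt,wtylq] -> 8 lines: dppr ocg let wvkoj fwpt wtylq upld uxpvg
Hunk 3: at line 2 remove [wvkoj,fwpt,wtylq] add [xuqf,vpd,qfqo] -> 8 lines: dppr ocg let xuqf vpd qfqo upld uxpvg
Final line count: 8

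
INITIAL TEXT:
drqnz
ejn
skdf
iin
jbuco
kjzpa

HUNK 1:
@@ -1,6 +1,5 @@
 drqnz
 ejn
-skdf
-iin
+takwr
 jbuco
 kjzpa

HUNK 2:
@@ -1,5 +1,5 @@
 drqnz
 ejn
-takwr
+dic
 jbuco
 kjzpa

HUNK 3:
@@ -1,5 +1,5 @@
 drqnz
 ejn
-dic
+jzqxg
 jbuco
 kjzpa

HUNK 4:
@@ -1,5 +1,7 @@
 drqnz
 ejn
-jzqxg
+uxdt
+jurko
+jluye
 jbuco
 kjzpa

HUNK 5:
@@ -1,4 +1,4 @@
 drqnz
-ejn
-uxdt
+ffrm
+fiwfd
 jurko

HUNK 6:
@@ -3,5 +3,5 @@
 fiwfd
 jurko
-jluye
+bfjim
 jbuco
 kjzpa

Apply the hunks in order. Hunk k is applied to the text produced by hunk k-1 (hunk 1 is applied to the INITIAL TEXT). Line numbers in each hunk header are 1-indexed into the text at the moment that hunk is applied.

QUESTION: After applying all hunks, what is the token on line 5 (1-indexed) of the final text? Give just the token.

Answer: bfjim

Derivation:
Hunk 1: at line 1 remove [skdf,iin] add [takwr] -> 5 lines: drqnz ejn takwr jbuco kjzpa
Hunk 2: at line 1 remove [takwr] add [dic] -> 5 lines: drqnz ejn dic jbuco kjzpa
Hunk 3: at line 1 remove [dic] add [jzqxg] -> 5 lines: drqnz ejn jzqxg jbuco kjzpa
Hunk 4: at line 1 remove [jzqxg] add [uxdt,jurko,jluye] -> 7 lines: drqnz ejn uxdt jurko jluye jbuco kjzpa
Hunk 5: at line 1 remove [ejn,uxdt] add [ffrm,fiwfd] -> 7 lines: drqnz ffrm fiwfd jurko jluye jbuco kjzpa
Hunk 6: at line 3 remove [jluye] add [bfjim] -> 7 lines: drqnz ffrm fiwfd jurko bfjim jbuco kjzpa
Final line 5: bfjim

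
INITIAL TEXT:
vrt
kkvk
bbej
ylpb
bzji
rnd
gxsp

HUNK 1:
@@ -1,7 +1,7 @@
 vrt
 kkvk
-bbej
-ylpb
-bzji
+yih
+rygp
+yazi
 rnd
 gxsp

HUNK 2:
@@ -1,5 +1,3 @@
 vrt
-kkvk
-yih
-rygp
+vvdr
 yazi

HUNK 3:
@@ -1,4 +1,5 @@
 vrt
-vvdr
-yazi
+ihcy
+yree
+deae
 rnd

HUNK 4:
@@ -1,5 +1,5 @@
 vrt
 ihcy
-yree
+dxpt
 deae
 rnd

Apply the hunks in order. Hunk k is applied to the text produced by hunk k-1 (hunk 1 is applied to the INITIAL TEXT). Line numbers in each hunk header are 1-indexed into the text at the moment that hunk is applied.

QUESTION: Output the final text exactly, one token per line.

Answer: vrt
ihcy
dxpt
deae
rnd
gxsp

Derivation:
Hunk 1: at line 1 remove [bbej,ylpb,bzji] add [yih,rygp,yazi] -> 7 lines: vrt kkvk yih rygp yazi rnd gxsp
Hunk 2: at line 1 remove [kkvk,yih,rygp] add [vvdr] -> 5 lines: vrt vvdr yazi rnd gxsp
Hunk 3: at line 1 remove [vvdr,yazi] add [ihcy,yree,deae] -> 6 lines: vrt ihcy yree deae rnd gxsp
Hunk 4: at line 1 remove [yree] add [dxpt] -> 6 lines: vrt ihcy dxpt deae rnd gxsp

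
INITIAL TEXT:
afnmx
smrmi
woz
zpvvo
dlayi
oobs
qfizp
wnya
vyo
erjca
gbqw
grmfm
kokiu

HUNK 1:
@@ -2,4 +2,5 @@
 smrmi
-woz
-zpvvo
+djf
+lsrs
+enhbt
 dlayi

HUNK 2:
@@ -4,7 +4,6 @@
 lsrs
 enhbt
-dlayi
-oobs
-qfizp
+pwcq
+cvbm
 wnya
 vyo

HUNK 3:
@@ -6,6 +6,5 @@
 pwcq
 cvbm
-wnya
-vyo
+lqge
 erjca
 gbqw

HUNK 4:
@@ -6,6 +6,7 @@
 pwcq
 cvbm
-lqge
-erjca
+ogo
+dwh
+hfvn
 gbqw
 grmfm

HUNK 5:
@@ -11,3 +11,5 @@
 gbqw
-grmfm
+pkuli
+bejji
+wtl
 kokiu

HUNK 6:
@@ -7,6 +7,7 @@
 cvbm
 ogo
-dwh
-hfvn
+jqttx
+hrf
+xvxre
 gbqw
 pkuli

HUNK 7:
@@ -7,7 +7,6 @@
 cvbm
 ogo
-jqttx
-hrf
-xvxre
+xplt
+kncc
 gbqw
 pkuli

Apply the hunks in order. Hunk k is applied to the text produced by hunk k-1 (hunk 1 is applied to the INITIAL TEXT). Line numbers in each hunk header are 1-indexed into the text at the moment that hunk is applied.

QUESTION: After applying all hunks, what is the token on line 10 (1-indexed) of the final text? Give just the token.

Hunk 1: at line 2 remove [woz,zpvvo] add [djf,lsrs,enhbt] -> 14 lines: afnmx smrmi djf lsrs enhbt dlayi oobs qfizp wnya vyo erjca gbqw grmfm kokiu
Hunk 2: at line 4 remove [dlayi,oobs,qfizp] add [pwcq,cvbm] -> 13 lines: afnmx smrmi djf lsrs enhbt pwcq cvbm wnya vyo erjca gbqw grmfm kokiu
Hunk 3: at line 6 remove [wnya,vyo] add [lqge] -> 12 lines: afnmx smrmi djf lsrs enhbt pwcq cvbm lqge erjca gbqw grmfm kokiu
Hunk 4: at line 6 remove [lqge,erjca] add [ogo,dwh,hfvn] -> 13 lines: afnmx smrmi djf lsrs enhbt pwcq cvbm ogo dwh hfvn gbqw grmfm kokiu
Hunk 5: at line 11 remove [grmfm] add [pkuli,bejji,wtl] -> 15 lines: afnmx smrmi djf lsrs enhbt pwcq cvbm ogo dwh hfvn gbqw pkuli bejji wtl kokiu
Hunk 6: at line 7 remove [dwh,hfvn] add [jqttx,hrf,xvxre] -> 16 lines: afnmx smrmi djf lsrs enhbt pwcq cvbm ogo jqttx hrf xvxre gbqw pkuli bejji wtl kokiu
Hunk 7: at line 7 remove [jqttx,hrf,xvxre] add [xplt,kncc] -> 15 lines: afnmx smrmi djf lsrs enhbt pwcq cvbm ogo xplt kncc gbqw pkuli bejji wtl kokiu
Final line 10: kncc

Answer: kncc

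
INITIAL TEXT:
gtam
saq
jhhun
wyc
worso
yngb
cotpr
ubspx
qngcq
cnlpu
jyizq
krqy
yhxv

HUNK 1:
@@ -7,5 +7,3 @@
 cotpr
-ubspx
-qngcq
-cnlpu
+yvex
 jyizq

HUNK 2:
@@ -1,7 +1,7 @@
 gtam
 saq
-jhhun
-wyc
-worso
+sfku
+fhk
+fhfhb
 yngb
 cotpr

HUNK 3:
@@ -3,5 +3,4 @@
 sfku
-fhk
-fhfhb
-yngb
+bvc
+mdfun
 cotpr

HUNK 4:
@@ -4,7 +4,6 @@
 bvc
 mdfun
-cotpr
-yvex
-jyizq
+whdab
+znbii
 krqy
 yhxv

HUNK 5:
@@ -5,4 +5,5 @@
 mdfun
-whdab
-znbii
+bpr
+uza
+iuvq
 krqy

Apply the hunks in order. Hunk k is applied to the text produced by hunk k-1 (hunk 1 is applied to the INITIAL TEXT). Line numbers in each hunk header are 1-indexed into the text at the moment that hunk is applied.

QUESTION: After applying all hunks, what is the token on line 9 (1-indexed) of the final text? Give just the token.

Answer: krqy

Derivation:
Hunk 1: at line 7 remove [ubspx,qngcq,cnlpu] add [yvex] -> 11 lines: gtam saq jhhun wyc worso yngb cotpr yvex jyizq krqy yhxv
Hunk 2: at line 1 remove [jhhun,wyc,worso] add [sfku,fhk,fhfhb] -> 11 lines: gtam saq sfku fhk fhfhb yngb cotpr yvex jyizq krqy yhxv
Hunk 3: at line 3 remove [fhk,fhfhb,yngb] add [bvc,mdfun] -> 10 lines: gtam saq sfku bvc mdfun cotpr yvex jyizq krqy yhxv
Hunk 4: at line 4 remove [cotpr,yvex,jyizq] add [whdab,znbii] -> 9 lines: gtam saq sfku bvc mdfun whdab znbii krqy yhxv
Hunk 5: at line 5 remove [whdab,znbii] add [bpr,uza,iuvq] -> 10 lines: gtam saq sfku bvc mdfun bpr uza iuvq krqy yhxv
Final line 9: krqy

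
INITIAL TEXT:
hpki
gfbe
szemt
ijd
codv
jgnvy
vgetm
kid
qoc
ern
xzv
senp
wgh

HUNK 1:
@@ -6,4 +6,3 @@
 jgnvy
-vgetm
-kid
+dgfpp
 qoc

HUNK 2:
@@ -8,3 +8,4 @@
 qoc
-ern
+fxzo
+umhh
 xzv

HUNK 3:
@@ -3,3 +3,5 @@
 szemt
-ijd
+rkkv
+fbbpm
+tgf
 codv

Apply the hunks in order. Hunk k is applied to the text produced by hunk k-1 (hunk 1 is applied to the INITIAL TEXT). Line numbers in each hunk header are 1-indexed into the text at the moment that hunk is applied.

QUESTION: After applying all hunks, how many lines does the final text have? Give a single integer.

Hunk 1: at line 6 remove [vgetm,kid] add [dgfpp] -> 12 lines: hpki gfbe szemt ijd codv jgnvy dgfpp qoc ern xzv senp wgh
Hunk 2: at line 8 remove [ern] add [fxzo,umhh] -> 13 lines: hpki gfbe szemt ijd codv jgnvy dgfpp qoc fxzo umhh xzv senp wgh
Hunk 3: at line 3 remove [ijd] add [rkkv,fbbpm,tgf] -> 15 lines: hpki gfbe szemt rkkv fbbpm tgf codv jgnvy dgfpp qoc fxzo umhh xzv senp wgh
Final line count: 15

Answer: 15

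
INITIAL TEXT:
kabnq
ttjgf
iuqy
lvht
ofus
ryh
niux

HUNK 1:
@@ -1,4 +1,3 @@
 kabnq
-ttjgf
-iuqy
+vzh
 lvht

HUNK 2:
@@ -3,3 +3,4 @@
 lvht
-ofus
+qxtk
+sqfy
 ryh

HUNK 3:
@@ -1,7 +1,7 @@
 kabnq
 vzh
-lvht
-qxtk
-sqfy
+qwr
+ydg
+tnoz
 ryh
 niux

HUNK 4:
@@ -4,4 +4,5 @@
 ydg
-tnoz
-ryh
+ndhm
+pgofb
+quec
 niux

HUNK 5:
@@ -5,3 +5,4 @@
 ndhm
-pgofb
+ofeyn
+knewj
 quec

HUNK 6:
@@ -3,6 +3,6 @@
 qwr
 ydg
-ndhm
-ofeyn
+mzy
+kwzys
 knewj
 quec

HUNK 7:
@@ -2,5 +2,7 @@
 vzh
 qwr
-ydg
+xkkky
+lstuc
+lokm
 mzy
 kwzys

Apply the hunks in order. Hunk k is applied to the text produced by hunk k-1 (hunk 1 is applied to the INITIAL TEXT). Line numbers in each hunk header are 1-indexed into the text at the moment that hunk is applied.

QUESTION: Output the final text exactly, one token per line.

Hunk 1: at line 1 remove [ttjgf,iuqy] add [vzh] -> 6 lines: kabnq vzh lvht ofus ryh niux
Hunk 2: at line 3 remove [ofus] add [qxtk,sqfy] -> 7 lines: kabnq vzh lvht qxtk sqfy ryh niux
Hunk 3: at line 1 remove [lvht,qxtk,sqfy] add [qwr,ydg,tnoz] -> 7 lines: kabnq vzh qwr ydg tnoz ryh niux
Hunk 4: at line 4 remove [tnoz,ryh] add [ndhm,pgofb,quec] -> 8 lines: kabnq vzh qwr ydg ndhm pgofb quec niux
Hunk 5: at line 5 remove [pgofb] add [ofeyn,knewj] -> 9 lines: kabnq vzh qwr ydg ndhm ofeyn knewj quec niux
Hunk 6: at line 3 remove [ndhm,ofeyn] add [mzy,kwzys] -> 9 lines: kabnq vzh qwr ydg mzy kwzys knewj quec niux
Hunk 7: at line 2 remove [ydg] add [xkkky,lstuc,lokm] -> 11 lines: kabnq vzh qwr xkkky lstuc lokm mzy kwzys knewj quec niux

Answer: kabnq
vzh
qwr
xkkky
lstuc
lokm
mzy
kwzys
knewj
quec
niux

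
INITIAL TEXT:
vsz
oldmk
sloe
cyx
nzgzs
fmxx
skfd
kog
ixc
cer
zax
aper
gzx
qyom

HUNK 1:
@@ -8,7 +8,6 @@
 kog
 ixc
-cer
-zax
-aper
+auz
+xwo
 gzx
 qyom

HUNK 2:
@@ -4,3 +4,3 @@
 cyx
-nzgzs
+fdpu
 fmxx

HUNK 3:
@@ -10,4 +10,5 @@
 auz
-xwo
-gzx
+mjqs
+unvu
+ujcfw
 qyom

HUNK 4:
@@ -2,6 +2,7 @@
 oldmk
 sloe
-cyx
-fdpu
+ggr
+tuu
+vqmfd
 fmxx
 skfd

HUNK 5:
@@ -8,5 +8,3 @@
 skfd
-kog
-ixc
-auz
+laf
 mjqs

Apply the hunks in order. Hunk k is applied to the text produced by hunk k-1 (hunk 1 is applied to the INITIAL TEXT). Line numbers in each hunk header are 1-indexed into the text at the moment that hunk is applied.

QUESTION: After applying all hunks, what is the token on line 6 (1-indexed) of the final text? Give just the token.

Answer: vqmfd

Derivation:
Hunk 1: at line 8 remove [cer,zax,aper] add [auz,xwo] -> 13 lines: vsz oldmk sloe cyx nzgzs fmxx skfd kog ixc auz xwo gzx qyom
Hunk 2: at line 4 remove [nzgzs] add [fdpu] -> 13 lines: vsz oldmk sloe cyx fdpu fmxx skfd kog ixc auz xwo gzx qyom
Hunk 3: at line 10 remove [xwo,gzx] add [mjqs,unvu,ujcfw] -> 14 lines: vsz oldmk sloe cyx fdpu fmxx skfd kog ixc auz mjqs unvu ujcfw qyom
Hunk 4: at line 2 remove [cyx,fdpu] add [ggr,tuu,vqmfd] -> 15 lines: vsz oldmk sloe ggr tuu vqmfd fmxx skfd kog ixc auz mjqs unvu ujcfw qyom
Hunk 5: at line 8 remove [kog,ixc,auz] add [laf] -> 13 lines: vsz oldmk sloe ggr tuu vqmfd fmxx skfd laf mjqs unvu ujcfw qyom
Final line 6: vqmfd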